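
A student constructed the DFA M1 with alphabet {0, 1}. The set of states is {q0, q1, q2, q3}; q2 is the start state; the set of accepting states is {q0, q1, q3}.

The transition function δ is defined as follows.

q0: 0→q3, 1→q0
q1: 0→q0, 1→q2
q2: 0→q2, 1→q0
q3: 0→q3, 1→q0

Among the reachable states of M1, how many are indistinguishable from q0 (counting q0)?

2

Reachable states from the start: {q0,q2,q3}. Unreachable: {q1} — drop them.
Start with accepting vs non-accepting: {q0,q3} | {q2}.
No further refinement is possible. Final partition (2 blocks): {q0,q3} | {q2}.
The equivalence class containing q0 is {q0,q3}, of size 2.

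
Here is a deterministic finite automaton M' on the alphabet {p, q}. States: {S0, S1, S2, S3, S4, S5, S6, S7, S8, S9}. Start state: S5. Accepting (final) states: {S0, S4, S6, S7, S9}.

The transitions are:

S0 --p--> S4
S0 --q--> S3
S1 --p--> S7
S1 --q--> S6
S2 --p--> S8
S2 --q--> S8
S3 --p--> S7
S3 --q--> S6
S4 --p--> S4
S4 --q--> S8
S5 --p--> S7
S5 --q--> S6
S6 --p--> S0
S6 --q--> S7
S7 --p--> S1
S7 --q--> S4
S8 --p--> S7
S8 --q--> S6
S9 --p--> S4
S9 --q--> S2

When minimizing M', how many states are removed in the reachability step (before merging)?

2

BFS from S5 reaches {S0, S1, S3, S4, S5, S6, S7, S8}; the 2 state(s) S2, S9 are never visited.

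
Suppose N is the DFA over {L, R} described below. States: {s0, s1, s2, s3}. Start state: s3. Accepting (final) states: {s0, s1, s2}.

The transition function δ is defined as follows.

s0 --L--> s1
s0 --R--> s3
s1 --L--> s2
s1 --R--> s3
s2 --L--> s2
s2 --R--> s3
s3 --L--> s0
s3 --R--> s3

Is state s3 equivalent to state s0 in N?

P0 = {s0,s1,s2} | {s3}.
No further refinement is possible. Final partition (2 blocks): {s0,s1,s2} | {s3}.
s3 and s0 end up in different blocks, so they are distinguishable. For instance, the string 'ε' is accepted from only s0.

No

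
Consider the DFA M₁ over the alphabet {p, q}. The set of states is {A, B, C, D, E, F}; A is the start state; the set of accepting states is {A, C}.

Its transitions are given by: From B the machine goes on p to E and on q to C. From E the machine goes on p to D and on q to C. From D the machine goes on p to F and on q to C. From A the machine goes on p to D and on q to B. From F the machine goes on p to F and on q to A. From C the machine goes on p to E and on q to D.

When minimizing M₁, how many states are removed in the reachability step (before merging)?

0

A breadth-first search from the start state visits every state.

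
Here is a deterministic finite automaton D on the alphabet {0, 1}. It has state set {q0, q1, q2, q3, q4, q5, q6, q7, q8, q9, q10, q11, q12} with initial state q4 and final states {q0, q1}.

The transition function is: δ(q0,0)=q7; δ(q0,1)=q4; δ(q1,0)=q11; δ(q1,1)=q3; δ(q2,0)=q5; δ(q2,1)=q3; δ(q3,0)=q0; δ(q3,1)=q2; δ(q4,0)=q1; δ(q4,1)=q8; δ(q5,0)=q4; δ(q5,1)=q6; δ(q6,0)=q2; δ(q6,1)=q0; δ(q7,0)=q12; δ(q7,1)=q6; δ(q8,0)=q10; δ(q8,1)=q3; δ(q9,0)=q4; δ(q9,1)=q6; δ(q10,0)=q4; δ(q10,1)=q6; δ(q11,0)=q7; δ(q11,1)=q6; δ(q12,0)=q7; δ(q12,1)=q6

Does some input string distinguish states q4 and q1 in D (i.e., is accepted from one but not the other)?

First remove the unreachable states {q9}; 12 states remain.
Initial partition by acceptance: {q0,q1} | {q2,q3,q4,q5,q6,q7,q8,q10,q11,q12}.
On input 0, block {q2,q3,q4,q5,q6,q7,q8,q10,q11,q12} splits into {q2,q5,q6,q7,q8,q10,q11,q12} and {q3,q4}.
Split {q2,q5,q6,q7,q8,q10,q11,q12} by δ(·,0) → {q2,q6,q7,q8,q11,q12} and {q5,q10}.
Split {q2,q6,q7,q8,q11,q12} by δ(·,0) → {q6,q7,q11,q12} and {q2,q8}.
On input 0, block {q6,q7,q11,q12} splits into {q7,q11,q12} and {q6}.
No further refinement is possible. Final partition (6 blocks): {q0,q1} | {q7,q11,q12} | {q3,q4} | {q5,q10} | {q2,q8} | {q6}.
q4 and q1 end up in different blocks, so they are distinguishable. For instance, the string 'ε' is accepted from only q1.

Yes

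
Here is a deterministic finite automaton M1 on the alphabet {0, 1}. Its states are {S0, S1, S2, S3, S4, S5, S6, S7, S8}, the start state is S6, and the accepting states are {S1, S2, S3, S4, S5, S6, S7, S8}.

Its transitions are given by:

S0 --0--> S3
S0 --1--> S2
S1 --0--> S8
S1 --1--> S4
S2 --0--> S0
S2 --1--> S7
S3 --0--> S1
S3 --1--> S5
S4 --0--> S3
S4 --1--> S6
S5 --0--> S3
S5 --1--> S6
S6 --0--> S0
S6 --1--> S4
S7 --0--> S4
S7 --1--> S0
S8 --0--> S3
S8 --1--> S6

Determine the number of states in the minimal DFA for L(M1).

Start with accepting vs non-accepting: {S1,S2,S3,S4,S5,S6,S7,S8} | {S0}.
On input 0, block {S1,S2,S3,S4,S5,S6,S7,S8} splits into {S1,S3,S4,S5,S7,S8} and {S2,S6}.
Refine {S1,S3,S4,S5,S7,S8} on symbol 1: members go to different blocks, giving {S4,S5,S8} and {S1,S3} and {S7}.
Refine {S2,S6} on symbol 1: members go to different blocks, giving {S2} and {S6}.
Refine {S1,S3} on symbol 0: members go to different blocks, giving {S1} and {S3}.
Stable partition: {S4,S5,S8} | {S0} | {S2} | {S1} | {S7} | {S6} | {S3} — 7 equivalence classes.

7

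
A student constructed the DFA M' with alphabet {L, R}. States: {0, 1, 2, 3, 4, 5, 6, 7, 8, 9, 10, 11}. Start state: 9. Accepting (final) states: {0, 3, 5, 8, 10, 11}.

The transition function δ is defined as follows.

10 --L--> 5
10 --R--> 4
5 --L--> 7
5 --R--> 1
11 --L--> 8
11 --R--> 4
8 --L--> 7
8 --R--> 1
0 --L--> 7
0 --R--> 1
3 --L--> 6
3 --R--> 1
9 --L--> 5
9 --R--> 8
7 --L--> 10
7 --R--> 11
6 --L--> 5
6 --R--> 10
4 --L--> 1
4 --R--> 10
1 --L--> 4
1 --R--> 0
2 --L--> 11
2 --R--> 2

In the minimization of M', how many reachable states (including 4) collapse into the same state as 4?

First remove the unreachable states {2,3,6}; 9 states remain.
Start with accepting vs non-accepting: {0,5,8,10,11} | {1,4,7,9}.
On input L, block {0,5,8,10,11} splits into {0,5,8} and {10,11}.
On input L, block {1,4,7,9} splits into {1,4} and {7} and {9}.
Split {1,4} by δ(·,R) → {1} and {4}.
Stable partition: {0,5,8} | {1} | {10,11} | {7} | {9} | {4} — 6 equivalence classes.
The equivalence class containing 4 is {4}, of size 1.

1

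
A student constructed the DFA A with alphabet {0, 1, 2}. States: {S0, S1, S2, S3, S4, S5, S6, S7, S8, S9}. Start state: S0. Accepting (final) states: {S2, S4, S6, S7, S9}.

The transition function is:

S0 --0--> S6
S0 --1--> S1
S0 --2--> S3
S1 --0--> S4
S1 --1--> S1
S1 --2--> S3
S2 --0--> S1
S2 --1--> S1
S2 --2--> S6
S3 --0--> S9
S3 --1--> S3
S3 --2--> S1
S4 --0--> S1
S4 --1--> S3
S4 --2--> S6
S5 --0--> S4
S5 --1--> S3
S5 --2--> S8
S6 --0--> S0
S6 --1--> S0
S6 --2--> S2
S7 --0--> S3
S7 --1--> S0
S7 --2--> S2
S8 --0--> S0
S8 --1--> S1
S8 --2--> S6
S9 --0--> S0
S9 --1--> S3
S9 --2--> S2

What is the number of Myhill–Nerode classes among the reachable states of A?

Reachable states from the start: {S0,S1,S2,S3,S4,S6,S9}. Unreachable: {S5,S7,S8} — drop them.
Start with accepting vs non-accepting: {S2,S4,S6,S9} | {S0,S1,S3}.
No further refinement is possible. Final partition (2 blocks): {S2,S4,S6,S9} | {S0,S1,S3}.

2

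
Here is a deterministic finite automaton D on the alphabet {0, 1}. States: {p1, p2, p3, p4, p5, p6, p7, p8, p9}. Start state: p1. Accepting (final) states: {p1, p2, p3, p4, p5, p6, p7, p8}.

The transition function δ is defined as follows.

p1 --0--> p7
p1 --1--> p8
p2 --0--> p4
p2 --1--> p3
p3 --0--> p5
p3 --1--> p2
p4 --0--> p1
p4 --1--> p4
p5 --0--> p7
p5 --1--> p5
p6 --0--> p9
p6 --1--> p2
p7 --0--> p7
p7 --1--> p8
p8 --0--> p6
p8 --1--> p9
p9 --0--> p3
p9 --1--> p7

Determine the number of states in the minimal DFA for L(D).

Start with accepting vs non-accepting: {p1,p2,p3,p4,p5,p6,p7,p8} | {p9}.
Split {p1,p2,p3,p4,p5,p6,p7,p8} by δ(·,0) → {p1,p2,p3,p4,p5,p7,p8} and {p6}.
Split {p1,p2,p3,p4,p5,p7,p8} by δ(·,0) → {p1,p2,p3,p4,p5,p7} and {p8}.
Split {p1,p2,p3,p4,p5,p7} by δ(·,1) → {p2,p3,p4,p5} and {p1,p7}.
Refine {p2,p3,p4,p5} on symbol 0: members go to different blocks, giving {p2,p3} and {p4,p5}.
No further refinement is possible. Final partition (6 blocks): {p2,p3} | {p9} | {p6} | {p8} | {p1,p7} | {p4,p5}.

6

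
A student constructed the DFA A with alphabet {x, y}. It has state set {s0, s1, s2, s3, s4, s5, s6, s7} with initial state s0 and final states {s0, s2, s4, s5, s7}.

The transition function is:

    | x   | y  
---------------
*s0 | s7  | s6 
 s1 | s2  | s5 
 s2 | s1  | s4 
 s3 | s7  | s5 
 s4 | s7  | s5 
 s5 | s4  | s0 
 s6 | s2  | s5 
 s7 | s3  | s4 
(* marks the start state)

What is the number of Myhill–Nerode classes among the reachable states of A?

5

All states are reachable from the start state.
P0 = {s0,s2,s4,s5,s7} | {s1,s3,s6}.
On input x, block {s0,s2,s4,s5,s7} splits into {s0,s4,s5} and {s2,s7}.
On input x, block {s0,s4,s5} splits into {s0,s4} and {s5}.
Split {s0,s4} by δ(·,y) → {s0} and {s4}.
The partition is now stable with 5 blocks: {s0} | {s1,s3,s6} | {s2,s7} | {s5} | {s4}.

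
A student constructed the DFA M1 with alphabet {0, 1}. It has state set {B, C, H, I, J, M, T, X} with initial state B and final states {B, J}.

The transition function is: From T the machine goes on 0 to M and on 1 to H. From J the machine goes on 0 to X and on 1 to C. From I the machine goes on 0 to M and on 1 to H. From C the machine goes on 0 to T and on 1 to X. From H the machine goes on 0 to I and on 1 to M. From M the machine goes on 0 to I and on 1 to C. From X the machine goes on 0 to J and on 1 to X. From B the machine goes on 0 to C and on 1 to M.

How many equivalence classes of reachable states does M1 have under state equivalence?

Every state is reachable, so we keep all 8.
Initial partition by acceptance: {B,J} | {C,H,I,M,T,X}.
Refine {C,H,I,M,T,X} on symbol 0: members go to different blocks, giving {C,H,I,M,T} and {X}.
On input 0, block {B,J} splits into {B} and {J}.
On input 1, block {C,H,I,M,T} splits into {H,I,M,T} and {C}.
Split {H,I,M,T} by δ(·,1) → {H,I,T} and {M}.
On input 0, block {H,I,T} splits into {I,T} and {H}.
The partition is now stable with 7 blocks: {B} | {I,T} | {X} | {J} | {C} | {M} | {H}.

7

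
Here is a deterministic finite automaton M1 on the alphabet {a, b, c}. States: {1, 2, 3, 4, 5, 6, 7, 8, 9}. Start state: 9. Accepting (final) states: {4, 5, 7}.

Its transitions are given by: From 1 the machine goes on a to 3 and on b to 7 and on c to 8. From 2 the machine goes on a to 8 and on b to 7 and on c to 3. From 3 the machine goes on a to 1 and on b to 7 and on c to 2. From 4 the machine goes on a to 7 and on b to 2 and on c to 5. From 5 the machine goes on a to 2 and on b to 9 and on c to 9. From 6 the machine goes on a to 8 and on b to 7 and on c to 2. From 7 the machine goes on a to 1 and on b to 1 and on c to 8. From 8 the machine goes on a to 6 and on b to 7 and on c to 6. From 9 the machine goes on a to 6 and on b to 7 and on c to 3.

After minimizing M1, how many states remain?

First remove the unreachable states {4,5}; 7 states remain.
P0 = {7} | {1,2,3,6,8,9}.
Stable partition: {7} | {1,2,3,6,8,9} — 2 equivalence classes.

2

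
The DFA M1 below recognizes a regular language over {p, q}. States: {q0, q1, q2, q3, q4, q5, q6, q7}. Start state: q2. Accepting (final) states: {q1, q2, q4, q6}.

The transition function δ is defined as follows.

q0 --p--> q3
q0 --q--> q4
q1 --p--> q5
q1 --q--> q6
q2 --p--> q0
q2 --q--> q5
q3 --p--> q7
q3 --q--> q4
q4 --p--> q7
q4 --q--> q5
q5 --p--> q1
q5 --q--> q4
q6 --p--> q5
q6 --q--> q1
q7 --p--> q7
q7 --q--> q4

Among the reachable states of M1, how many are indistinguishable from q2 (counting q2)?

Every state is reachable, so we keep all 8.
Start with accepting vs non-accepting: {q1,q2,q4,q6} | {q0,q3,q5,q7}.
Refine {q1,q2,q4,q6} on symbol q: members go to different blocks, giving {q1,q6} and {q2,q4}.
Split {q0,q3,q5,q7} by δ(·,p) → {q0,q3,q7} and {q5}.
Stable partition: {q1,q6} | {q0,q3,q7} | {q2,q4} | {q5} — 4 equivalence classes.
The equivalence class containing q2 is {q2,q4}, of size 2.

2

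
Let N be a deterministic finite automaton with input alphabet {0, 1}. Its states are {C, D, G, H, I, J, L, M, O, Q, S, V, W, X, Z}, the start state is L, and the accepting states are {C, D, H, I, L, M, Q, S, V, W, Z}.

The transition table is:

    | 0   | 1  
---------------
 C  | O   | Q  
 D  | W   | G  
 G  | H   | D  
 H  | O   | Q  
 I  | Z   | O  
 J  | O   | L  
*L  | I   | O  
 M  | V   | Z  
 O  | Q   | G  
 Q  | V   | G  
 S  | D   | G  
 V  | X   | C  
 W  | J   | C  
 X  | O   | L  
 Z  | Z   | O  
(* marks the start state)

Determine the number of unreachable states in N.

2

No path from L leads to M, S; the other 13 states are all reachable.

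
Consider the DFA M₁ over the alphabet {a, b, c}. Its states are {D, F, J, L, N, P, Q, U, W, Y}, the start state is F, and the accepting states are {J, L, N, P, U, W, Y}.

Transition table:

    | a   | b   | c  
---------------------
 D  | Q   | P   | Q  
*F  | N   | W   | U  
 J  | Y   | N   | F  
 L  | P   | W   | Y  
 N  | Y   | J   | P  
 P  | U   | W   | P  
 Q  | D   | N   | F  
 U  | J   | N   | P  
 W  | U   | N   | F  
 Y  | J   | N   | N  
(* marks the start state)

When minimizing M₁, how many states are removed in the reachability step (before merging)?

No path from F leads to D, L, Q; the other 7 states are all reachable.

3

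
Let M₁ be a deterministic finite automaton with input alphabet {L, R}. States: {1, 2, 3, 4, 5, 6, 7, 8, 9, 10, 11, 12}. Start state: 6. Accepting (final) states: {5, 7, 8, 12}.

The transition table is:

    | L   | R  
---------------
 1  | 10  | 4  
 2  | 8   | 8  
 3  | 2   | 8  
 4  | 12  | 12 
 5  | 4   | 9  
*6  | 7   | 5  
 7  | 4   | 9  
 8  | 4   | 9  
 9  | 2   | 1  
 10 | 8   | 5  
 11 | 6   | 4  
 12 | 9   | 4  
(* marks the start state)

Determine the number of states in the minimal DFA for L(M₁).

First remove the unreachable states {3,11}; 10 states remain.
Start with accepting vs non-accepting: {5,7,8,12} | {1,2,4,6,9,10}.
On input L, block {1,2,4,6,9,10} splits into {2,4,6,10} and {1,9}.
Split {5,7,8,12} by δ(·,L) → {5,7,8} and {12}.
Refine {2,4,6,10} on symbol L: members go to different blocks, giving {2,6,10} and {4}.
Refine {1,9} on symbol R: members go to different blocks, giving {1} and {9}.
Stable partition: {5,7,8} | {2,6,10} | {1} | {12} | {4} | {9} — 6 equivalence classes.

6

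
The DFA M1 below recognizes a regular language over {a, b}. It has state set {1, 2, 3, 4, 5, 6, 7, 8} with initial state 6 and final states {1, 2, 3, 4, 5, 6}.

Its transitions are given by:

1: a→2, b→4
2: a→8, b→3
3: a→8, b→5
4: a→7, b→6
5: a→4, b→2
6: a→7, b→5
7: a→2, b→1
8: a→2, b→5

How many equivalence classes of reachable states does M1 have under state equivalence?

4

P0 = {1,2,3,4,5,6} | {7,8}.
On input a, block {1,2,3,4,5,6} splits into {2,3,4,6} and {1,5}.
On input b, block {2,3,4,6} splits into {2,4} and {3,6}.
Stable partition: {2,4} | {7,8} | {1,5} | {3,6} — 4 equivalence classes.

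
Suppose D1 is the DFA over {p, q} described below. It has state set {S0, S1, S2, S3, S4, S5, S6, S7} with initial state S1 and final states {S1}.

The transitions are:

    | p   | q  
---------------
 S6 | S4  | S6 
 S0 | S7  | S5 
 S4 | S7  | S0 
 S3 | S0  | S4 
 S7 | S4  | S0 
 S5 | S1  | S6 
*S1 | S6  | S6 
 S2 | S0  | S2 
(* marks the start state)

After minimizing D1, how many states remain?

Reachable states from the start: {S0,S1,S4,S5,S6,S7}. Unreachable: {S2,S3} — drop them.
Start with accepting vs non-accepting: {S1} | {S0,S4,S5,S6,S7}.
Refine {S0,S4,S5,S6,S7} on symbol p: members go to different blocks, giving {S0,S4,S6,S7} and {S5}.
On input q, block {S0,S4,S6,S7} splits into {S4,S6,S7} and {S0}.
Refine {S4,S6,S7} on symbol q: members go to different blocks, giving {S4,S7} and {S6}.
Stable partition: {S1} | {S4,S7} | {S5} | {S0} | {S6} — 5 equivalence classes.

5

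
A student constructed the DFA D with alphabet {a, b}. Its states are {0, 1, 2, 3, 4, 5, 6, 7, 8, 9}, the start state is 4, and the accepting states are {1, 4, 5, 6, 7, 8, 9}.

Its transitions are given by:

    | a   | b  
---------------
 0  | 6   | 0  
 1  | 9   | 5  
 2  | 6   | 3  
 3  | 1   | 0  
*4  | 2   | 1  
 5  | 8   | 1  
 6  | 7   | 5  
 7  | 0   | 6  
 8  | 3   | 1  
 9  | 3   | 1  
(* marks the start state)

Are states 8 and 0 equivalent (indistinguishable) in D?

Every state is reachable, so we keep all 10.
P0 = {1,4,5,6,7,8,9} | {0,2,3}.
On input a, block {1,4,5,6,7,8,9} splits into {4,7,8,9} and {1,5,6}.
Stable partition: {4,7,8,9} | {0,2,3} | {1,5,6} — 3 equivalence classes.
8 and 0 end up in different blocks, so they are distinguishable. For instance, the string 'ε' is accepted from only 8.

No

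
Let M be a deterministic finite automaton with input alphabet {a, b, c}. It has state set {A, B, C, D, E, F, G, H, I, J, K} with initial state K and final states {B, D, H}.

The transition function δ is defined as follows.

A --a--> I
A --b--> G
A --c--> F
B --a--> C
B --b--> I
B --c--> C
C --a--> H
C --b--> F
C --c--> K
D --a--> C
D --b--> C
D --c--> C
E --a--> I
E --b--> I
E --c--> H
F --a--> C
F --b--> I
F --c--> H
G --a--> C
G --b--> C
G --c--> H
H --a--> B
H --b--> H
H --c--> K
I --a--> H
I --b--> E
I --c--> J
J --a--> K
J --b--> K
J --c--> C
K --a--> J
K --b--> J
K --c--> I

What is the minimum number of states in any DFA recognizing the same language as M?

First remove the unreachable states {A,D,G}; 8 states remain.
P0 = {B,H} | {C,E,F,I,J,K}.
Refine {B,H} on symbol a: members go to different blocks, giving {B} and {H}.
Split {C,E,F,I,J,K} by δ(·,a) → {E,F,J,K} and {C,I}.
Split {E,F,J,K} by δ(·,a) → {E,F} and {J,K}.
The partition is now stable with 5 blocks: {B} | {E,F} | {H} | {C,I} | {J,K}.

5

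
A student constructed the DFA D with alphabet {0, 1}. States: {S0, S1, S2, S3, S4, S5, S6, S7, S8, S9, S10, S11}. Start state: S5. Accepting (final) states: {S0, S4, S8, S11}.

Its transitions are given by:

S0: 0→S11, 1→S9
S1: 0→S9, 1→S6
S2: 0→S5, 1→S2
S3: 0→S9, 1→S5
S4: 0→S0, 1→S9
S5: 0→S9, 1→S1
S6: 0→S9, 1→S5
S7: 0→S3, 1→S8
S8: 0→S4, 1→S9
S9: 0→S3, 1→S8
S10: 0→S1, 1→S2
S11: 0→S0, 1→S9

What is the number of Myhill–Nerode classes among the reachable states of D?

3

Reachable states from the start: {S0,S1,S3,S4,S5,S6,S8,S9,S11}. Unreachable: {S2,S7,S10} — drop them.
Initial partition by acceptance: {S0,S4,S8,S11} | {S1,S3,S5,S6,S9}.
Refine {S1,S3,S5,S6,S9} on symbol 1: members go to different blocks, giving {S1,S3,S5,S6} and {S9}.
The partition is now stable with 3 blocks: {S0,S4,S8,S11} | {S1,S3,S5,S6} | {S9}.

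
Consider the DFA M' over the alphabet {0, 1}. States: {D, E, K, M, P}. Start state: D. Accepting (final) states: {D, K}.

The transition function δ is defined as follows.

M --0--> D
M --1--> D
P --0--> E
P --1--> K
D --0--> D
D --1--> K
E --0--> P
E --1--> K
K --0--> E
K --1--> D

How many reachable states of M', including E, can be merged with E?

States {M} cannot be reached from the start state, so discard them.
P0 = {D,K} | {E,P}.
Split {D,K} by δ(·,0) → {K} and {D}.
No further refinement is possible. Final partition (3 blocks): {K} | {E,P} | {D}.
The equivalence class containing E is {E,P}, of size 2.

2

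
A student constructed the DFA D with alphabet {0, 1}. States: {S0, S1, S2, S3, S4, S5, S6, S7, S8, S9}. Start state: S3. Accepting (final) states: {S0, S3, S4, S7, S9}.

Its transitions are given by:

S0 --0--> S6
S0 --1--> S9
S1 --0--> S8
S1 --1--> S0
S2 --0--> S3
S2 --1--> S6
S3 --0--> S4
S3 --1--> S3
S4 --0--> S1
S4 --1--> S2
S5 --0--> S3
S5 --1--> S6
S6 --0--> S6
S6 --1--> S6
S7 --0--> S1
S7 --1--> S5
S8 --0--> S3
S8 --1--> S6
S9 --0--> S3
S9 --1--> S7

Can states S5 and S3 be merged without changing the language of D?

Every state is reachable, so we keep all 10.
Start with accepting vs non-accepting: {S0,S3,S4,S7,S9} | {S1,S2,S5,S6,S8}.
Refine {S0,S3,S4,S7,S9} on symbol 0: members go to different blocks, giving {S0,S4,S7} and {S3,S9}.
On input 1, block {S0,S4,S7} splits into {S4,S7} and {S0}.
Refine {S1,S2,S5,S6,S8} on symbol 0: members go to different blocks, giving {S2,S5,S8} and {S1,S6}.
Split {S3,S9} by δ(·,0) → {S3} and {S9}.
Refine {S1,S6} on symbol 0: members go to different blocks, giving {S1} and {S6}.
The partition is now stable with 7 blocks: {S4,S7} | {S2,S5,S8} | {S3} | {S0} | {S1} | {S9} | {S6}.
S5 and S3 end up in different blocks, so they are distinguishable. For instance, the string 'ε' is accepted from only S3.

No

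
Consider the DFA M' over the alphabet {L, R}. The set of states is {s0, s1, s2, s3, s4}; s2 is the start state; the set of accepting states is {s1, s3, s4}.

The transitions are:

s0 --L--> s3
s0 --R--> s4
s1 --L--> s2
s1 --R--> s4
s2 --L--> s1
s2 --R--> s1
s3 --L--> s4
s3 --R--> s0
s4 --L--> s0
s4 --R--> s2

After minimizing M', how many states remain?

5

P0 = {s1,s3,s4} | {s0,s2}.
Split {s1,s3,s4} by δ(·,L) → {s1,s4} and {s3}.
Split {s1,s4} by δ(·,R) → {s1} and {s4}.
Refine {s0,s2} on symbol L: members go to different blocks, giving {s0} and {s2}.
No further refinement is possible. Final partition (5 blocks): {s1} | {s0} | {s3} | {s4} | {s2}.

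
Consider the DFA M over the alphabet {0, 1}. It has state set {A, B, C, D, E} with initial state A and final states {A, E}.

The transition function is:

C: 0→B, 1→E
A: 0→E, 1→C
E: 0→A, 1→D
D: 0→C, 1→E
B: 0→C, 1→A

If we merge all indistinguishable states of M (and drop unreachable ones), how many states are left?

Initial partition by acceptance: {A,E} | {B,C,D}.
The partition is now stable with 2 blocks: {A,E} | {B,C,D}.

2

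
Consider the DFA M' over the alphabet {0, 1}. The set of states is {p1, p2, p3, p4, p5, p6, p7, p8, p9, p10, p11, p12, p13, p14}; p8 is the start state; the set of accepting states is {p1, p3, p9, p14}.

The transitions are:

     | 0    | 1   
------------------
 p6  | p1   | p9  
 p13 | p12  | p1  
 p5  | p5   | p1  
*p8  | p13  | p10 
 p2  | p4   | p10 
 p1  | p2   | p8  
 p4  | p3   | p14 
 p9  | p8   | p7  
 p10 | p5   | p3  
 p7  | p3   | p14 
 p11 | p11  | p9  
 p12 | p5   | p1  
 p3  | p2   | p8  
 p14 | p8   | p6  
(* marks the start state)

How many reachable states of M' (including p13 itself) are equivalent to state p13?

4

States {p11} cannot be reached from the start state, so discard them.
Start with accepting vs non-accepting: {p1,p3,p9,p14} | {p2,p4,p5,p6,p7,p8,p10,p12,p13}.
On input 0, block {p2,p4,p5,p6,p7,p8,p10,p12,p13} splits into {p2,p5,p8,p10,p12,p13} and {p4,p6,p7}.
Refine {p1,p3,p9,p14} on symbol 1: members go to different blocks, giving {p1,p3} and {p9,p14}.
On input 0, block {p2,p5,p8,p10,p12,p13} splits into {p5,p8,p10,p12,p13} and {p2}.
Refine {p5,p8,p10,p12,p13} on symbol 1: members go to different blocks, giving {p5,p10,p12,p13} and {p8}.
Stable partition: {p1,p3} | {p5,p10,p12,p13} | {p4,p6,p7} | {p9,p14} | {p2} | {p8} — 6 equivalence classes.
The equivalence class containing p13 is {p5,p10,p12,p13}, of size 4.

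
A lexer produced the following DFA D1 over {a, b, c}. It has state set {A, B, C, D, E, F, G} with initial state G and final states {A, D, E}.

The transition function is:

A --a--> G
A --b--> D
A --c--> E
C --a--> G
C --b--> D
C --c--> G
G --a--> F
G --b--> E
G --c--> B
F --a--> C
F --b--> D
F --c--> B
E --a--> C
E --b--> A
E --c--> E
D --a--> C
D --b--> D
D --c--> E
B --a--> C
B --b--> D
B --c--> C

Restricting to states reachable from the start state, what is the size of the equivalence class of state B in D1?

4

P0 = {A,D,E} | {B,C,F,G}.
The partition is now stable with 2 blocks: {A,D,E} | {B,C,F,G}.
State B belongs to the block {B,C,F,G}, which has 4 states.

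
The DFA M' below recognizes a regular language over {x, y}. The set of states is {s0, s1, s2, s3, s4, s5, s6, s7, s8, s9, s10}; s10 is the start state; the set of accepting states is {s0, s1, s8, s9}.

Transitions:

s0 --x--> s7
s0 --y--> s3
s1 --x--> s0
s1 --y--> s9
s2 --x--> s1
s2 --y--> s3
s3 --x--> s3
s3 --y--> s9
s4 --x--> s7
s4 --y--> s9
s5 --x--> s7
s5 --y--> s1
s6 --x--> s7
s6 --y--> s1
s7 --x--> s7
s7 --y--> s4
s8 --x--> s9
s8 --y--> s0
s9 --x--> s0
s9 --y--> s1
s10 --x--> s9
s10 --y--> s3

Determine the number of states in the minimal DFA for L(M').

6

States {s2,s5,s6,s8} cannot be reached from the start state, so discard them.
Initial partition by acceptance: {s0,s1,s9} | {s3,s4,s7,s10}.
On input x, block {s0,s1,s9} splits into {s1,s9} and {s0}.
Split {s3,s4,s7,s10} by δ(·,x) → {s3,s4,s7} and {s10}.
On input y, block {s3,s4,s7} splits into {s3,s4} and {s7}.
Refine {s3,s4} on symbol x: members go to different blocks, giving {s3} and {s4}.
No further refinement is possible. Final partition (6 blocks): {s1,s9} | {s3} | {s0} | {s10} | {s7} | {s4}.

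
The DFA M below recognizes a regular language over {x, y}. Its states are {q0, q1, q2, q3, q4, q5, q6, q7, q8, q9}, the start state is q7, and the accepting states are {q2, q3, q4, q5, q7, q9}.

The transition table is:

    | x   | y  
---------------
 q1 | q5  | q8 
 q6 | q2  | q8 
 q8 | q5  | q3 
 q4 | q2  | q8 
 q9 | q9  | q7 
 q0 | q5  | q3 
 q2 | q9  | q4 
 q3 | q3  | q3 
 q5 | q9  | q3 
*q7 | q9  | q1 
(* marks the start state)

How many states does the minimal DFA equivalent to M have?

6

States {q0,q2,q4,q6} cannot be reached from the start state, so discard them.
P0 = {q3,q5,q7,q9} | {q1,q8}.
Refine {q3,q5,q7,q9} on symbol y: members go to different blocks, giving {q3,q5,q9} and {q7}.
On input y, block {q3,q5,q9} splits into {q3,q5} and {q9}.
On input x, block {q3,q5} splits into {q3} and {q5}.
Refine {q1,q8} on symbol y: members go to different blocks, giving {q1} and {q8}.
No further refinement is possible. Final partition (6 blocks): {q3} | {q1} | {q7} | {q9} | {q5} | {q8}.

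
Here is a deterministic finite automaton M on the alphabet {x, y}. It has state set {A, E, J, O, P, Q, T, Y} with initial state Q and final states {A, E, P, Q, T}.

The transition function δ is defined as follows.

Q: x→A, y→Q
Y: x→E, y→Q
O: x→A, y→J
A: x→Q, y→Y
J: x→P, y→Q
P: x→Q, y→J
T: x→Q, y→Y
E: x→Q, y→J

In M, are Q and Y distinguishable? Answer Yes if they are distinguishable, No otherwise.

Yes

States {O,T} cannot be reached from the start state, so discard them.
P0 = {A,E,P,Q} | {J,Y}.
Refine {A,E,P,Q} on symbol y: members go to different blocks, giving {A,E,P} and {Q}.
No further refinement is possible. Final partition (3 blocks): {A,E,P} | {J,Y} | {Q}.
Q and Y end up in different blocks, so they are distinguishable. For instance, the string 'ε' is accepted from only Q.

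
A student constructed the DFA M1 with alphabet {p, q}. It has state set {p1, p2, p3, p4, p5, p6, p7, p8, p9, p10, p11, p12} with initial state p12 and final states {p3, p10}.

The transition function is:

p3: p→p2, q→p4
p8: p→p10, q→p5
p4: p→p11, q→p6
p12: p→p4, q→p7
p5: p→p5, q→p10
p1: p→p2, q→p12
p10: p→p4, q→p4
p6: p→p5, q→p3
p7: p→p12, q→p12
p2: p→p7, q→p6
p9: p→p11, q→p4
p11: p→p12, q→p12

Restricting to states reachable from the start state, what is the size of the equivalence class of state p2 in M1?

States {p1,p8,p9} cannot be reached from the start state, so discard them.
Start with accepting vs non-accepting: {p3,p10} | {p2,p4,p5,p6,p7,p11,p12}.
Refine {p2,p4,p5,p6,p7,p11,p12} on symbol q: members go to different blocks, giving {p2,p4,p7,p11,p12} and {p5,p6}.
Split {p2,p4,p7,p11,p12} by δ(·,q) → {p7,p11,p12} and {p2,p4}.
Split {p7,p11,p12} by δ(·,p) → {p7,p11} and {p12}.
The partition is now stable with 5 blocks: {p3,p10} | {p7,p11} | {p5,p6} | {p2,p4} | {p12}.
The equivalence class containing p2 is {p2,p4}, of size 2.

2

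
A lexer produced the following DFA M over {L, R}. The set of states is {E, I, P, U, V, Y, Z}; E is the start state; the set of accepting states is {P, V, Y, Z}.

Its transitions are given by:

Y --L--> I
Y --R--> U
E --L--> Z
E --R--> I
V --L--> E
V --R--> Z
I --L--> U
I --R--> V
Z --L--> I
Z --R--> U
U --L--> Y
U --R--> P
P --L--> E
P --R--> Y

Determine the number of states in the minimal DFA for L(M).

5

Initial partition by acceptance: {P,V,Y,Z} | {E,I,U}.
Refine {P,V,Y,Z} on symbol R: members go to different blocks, giving {Y,Z} and {P,V}.
Refine {E,I,U} on symbol L: members go to different blocks, giving {E,U} and {I}.
On input R, block {E,U} splits into {U} and {E}.
No further refinement is possible. Final partition (5 blocks): {Y,Z} | {U} | {P,V} | {I} | {E}.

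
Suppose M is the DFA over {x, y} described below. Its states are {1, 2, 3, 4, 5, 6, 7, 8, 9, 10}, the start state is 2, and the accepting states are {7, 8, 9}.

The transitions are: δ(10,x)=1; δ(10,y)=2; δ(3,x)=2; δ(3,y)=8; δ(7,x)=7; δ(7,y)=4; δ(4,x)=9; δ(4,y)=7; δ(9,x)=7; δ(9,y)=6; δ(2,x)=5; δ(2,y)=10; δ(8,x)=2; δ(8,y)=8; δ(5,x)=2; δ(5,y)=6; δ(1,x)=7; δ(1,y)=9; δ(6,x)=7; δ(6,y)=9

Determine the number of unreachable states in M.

2

No path from 2 leads to 3, 8; the other 8 states are all reachable.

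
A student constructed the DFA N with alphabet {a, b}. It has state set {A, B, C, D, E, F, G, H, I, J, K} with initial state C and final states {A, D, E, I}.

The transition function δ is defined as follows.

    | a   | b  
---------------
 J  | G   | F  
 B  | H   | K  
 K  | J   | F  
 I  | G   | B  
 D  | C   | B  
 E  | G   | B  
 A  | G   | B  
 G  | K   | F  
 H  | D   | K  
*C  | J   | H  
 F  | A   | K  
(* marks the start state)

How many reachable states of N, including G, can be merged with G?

Reachable states from the start: {A,B,C,D,F,G,H,J,K}. Unreachable: {E,I} — drop them.
Start with accepting vs non-accepting: {A,D} | {B,C,F,G,H,J,K}.
Split {B,C,F,G,H,J,K} by δ(·,a) → {B,C,G,J,K} and {F,H}.
On input a, block {B,C,G,J,K} splits into {C,G,J,K} and {B}.
The partition is now stable with 4 blocks: {A,D} | {C,G,J,K} | {F,H} | {B}.
State G belongs to the block {C,G,J,K}, which has 4 states.

4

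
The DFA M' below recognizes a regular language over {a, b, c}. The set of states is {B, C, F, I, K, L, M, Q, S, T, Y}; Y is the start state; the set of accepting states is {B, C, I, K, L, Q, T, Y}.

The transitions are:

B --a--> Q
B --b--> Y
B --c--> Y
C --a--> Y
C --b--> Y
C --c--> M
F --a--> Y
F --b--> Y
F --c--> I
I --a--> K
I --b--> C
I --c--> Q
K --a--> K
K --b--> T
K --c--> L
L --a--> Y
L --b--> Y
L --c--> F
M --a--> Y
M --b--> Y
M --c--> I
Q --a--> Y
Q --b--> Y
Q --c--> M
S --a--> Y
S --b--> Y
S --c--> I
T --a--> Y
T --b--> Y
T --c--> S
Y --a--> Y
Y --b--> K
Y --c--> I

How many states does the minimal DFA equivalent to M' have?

First remove the unreachable states {B}; 10 states remain.
P0 = {C,I,K,L,Q,T,Y} | {F,M,S}.
Refine {C,I,K,L,Q,T,Y} on symbol c: members go to different blocks, giving {C,L,Q,T} and {I,K,Y}.
On input b, block {I,K,Y} splits into {I,K} and {Y}.
Stable partition: {C,L,Q,T} | {F,M,S} | {I,K} | {Y} — 4 equivalence classes.

4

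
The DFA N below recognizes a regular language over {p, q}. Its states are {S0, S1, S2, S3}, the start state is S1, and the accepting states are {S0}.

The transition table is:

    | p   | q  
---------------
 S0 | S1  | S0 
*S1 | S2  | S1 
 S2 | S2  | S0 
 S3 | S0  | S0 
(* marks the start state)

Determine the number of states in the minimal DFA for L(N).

First remove the unreachable states {S3}; 3 states remain.
Start with accepting vs non-accepting: {S0} | {S1,S2}.
On input q, block {S1,S2} splits into {S1} and {S2}.
The partition is now stable with 3 blocks: {S0} | {S1} | {S2}.

3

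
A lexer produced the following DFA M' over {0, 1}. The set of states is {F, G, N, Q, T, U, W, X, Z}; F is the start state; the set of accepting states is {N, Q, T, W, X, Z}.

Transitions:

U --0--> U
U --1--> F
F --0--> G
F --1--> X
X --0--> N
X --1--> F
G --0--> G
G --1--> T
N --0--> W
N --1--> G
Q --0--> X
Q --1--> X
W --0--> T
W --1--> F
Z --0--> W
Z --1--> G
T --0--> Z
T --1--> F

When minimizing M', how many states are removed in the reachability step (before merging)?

2

No path from F leads to Q, U; the other 7 states are all reachable.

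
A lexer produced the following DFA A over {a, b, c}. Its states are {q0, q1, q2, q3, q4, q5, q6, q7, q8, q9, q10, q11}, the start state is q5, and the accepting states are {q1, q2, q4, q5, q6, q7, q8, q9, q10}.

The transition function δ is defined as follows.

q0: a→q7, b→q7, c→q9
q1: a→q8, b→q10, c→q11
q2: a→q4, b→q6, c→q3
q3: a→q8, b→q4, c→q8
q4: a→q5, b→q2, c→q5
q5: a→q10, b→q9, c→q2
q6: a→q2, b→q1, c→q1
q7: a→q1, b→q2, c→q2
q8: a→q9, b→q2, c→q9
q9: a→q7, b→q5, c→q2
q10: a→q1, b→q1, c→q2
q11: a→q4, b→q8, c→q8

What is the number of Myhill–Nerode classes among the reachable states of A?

5

Reachable states from the start: {q1,q2,q3,q4,q5,q6,q7,q8,q9,q10,q11}. Unreachable: {q0} — drop them.
Initial partition by acceptance: {q1,q2,q4,q5,q6,q7,q8,q9,q10} | {q3,q11}.
Split {q1,q2,q4,q5,q6,q7,q8,q9,q10} by δ(·,c) → {q4,q5,q6,q7,q8,q9,q10} and {q1,q2}.
Refine {q4,q5,q6,q7,q8,q9,q10} on symbol a: members go to different blocks, giving {q4,q5,q8,q9} and {q6,q7,q10}.
Split {q4,q5,q8,q9} by δ(·,a) → {q4,q8} and {q5,q9}.
No further refinement is possible. Final partition (5 blocks): {q4,q8} | {q3,q11} | {q1,q2} | {q6,q7,q10} | {q5,q9}.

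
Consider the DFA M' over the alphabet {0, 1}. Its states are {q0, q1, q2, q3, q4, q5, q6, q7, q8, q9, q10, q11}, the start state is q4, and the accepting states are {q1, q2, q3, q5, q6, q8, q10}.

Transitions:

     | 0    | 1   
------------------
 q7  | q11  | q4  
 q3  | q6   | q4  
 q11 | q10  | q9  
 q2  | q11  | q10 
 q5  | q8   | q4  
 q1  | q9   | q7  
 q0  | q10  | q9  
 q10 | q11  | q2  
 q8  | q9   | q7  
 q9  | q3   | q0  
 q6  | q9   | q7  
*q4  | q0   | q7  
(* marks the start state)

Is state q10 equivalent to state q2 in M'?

States {q1,q5,q8} cannot be reached from the start state, so discard them.
P0 = {q2,q3,q6,q10} | {q0,q4,q7,q9,q11}.
Split {q2,q3,q6,q10} by δ(·,0) → {q2,q6,q10} and {q3}.
Refine {q2,q6,q10} on symbol 1: members go to different blocks, giving {q2,q10} and {q6}.
Split {q0,q4,q7,q9,q11} by δ(·,0) → {q0,q11} and {q4,q7} and {q9}.
Stable partition: {q2,q10} | {q0,q11} | {q3} | {q6} | {q4,q7} | {q9} — 6 equivalence classes.
q10 and q2 lie in the same block of the stable partition, so they are equivalent — no string distinguishes them.

Yes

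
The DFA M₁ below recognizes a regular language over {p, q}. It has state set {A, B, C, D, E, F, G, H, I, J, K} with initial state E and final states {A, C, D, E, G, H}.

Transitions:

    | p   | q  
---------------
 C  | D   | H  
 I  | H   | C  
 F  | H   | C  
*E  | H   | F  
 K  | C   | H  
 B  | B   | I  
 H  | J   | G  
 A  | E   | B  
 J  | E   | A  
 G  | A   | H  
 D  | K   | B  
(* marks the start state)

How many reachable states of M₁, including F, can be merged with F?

Every state is reachable, so we keep all 11.
P0 = {A,C,D,E,G,H} | {B,F,I,J,K}.
Refine {A,C,D,E,G,H} on symbol p: members go to different blocks, giving {A,C,E,G} and {D,H}.
On input p, block {A,C,E,G} splits into {A,G} and {C,E}.
Refine {A,G} on symbol p: members go to different blocks, giving {A} and {G}.
Split {B,F,I,J,K} by δ(·,p) → {F,I} and {J,K} and {B}.
On input q, block {D,H} splits into {D} and {H}.
Refine {C,E} on symbol p: members go to different blocks, giving {C} and {E}.
On input p, block {J,K} splits into {J} and {K}.
The partition is now stable with 10 blocks: {A} | {F,I} | {D} | {C} | {G} | {J} | {B} | {H} | {E} | {K}.
State F belongs to the block {F,I}, which has 2 states.

2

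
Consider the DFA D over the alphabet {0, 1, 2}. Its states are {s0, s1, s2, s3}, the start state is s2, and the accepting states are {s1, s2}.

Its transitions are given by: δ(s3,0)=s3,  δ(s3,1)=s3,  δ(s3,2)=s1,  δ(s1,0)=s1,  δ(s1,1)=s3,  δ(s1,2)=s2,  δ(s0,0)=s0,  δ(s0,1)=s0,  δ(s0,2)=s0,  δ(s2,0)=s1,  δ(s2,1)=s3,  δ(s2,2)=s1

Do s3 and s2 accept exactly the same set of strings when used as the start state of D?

States {s0} cannot be reached from the start state, so discard them.
Initial partition by acceptance: {s1,s2} | {s3}.
No further refinement is possible. Final partition (2 blocks): {s1,s2} | {s3}.
s3 and s2 end up in different blocks, so they are distinguishable. For instance, the string 'ε' is accepted from only s2.

No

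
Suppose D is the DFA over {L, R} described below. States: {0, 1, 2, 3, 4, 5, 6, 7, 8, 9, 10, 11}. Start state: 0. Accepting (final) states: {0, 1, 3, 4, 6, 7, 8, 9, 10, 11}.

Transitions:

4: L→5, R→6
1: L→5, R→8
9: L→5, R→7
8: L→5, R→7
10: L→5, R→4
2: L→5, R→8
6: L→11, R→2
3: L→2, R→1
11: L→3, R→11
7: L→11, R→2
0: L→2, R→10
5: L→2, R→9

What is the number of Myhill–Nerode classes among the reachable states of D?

All states are reachable from the start state.
Start with accepting vs non-accepting: {0,1,3,4,6,7,8,9,10,11} | {2,5}.
On input L, block {0,1,3,4,6,7,8,9,10,11} splits into {0,1,3,4,8,9,10} and {6,7,11}.
Split {0,1,3,4,8,9,10} by δ(·,R) → {0,1,3,10} and {4,8,9}.
Split {0,1,3,10} by δ(·,R) → {0,3} and {1,10}.
Split {6,7,11} by δ(·,L) → {6,7} and {11}.
No further refinement is possible. Final partition (6 blocks): {0,3} | {2,5} | {6,7} | {4,8,9} | {1,10} | {11}.

6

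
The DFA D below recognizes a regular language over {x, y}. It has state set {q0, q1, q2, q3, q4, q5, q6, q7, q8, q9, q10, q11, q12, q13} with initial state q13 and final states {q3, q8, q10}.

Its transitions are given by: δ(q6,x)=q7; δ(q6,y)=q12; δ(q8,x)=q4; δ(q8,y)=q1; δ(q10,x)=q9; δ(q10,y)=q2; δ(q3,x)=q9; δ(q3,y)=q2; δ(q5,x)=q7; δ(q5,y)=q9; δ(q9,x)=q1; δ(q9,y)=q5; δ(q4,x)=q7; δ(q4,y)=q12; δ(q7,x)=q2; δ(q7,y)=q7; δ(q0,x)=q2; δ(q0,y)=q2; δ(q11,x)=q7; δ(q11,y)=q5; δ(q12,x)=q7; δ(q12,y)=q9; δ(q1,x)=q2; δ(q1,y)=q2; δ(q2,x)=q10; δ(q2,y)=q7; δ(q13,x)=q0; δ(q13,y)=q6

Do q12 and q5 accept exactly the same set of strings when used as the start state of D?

First remove the unreachable states {q3,q4,q8,q11}; 10 states remain.
P0 = {q10} | {q0,q1,q2,q5,q6,q7,q9,q12,q13}.
On input x, block {q0,q1,q2,q5,q6,q7,q9,q12,q13} splits into {q0,q1,q5,q6,q7,q9,q12,q13} and {q2}.
Split {q0,q1,q5,q6,q7,q9,q12,q13} by δ(·,x) → {q5,q6,q9,q12,q13} and {q0,q1,q7}.
Refine {q0,q1,q7} on symbol y: members go to different blocks, giving {q0,q1} and {q7}.
On input x, block {q5,q6,q9,q12,q13} splits into {q5,q6,q12} and {q9,q13}.
On input y, block {q5,q6,q12} splits into {q5,q12} and {q6}.
On input y, block {q9,q13} splits into {q9} and {q13}.
Stable partition: {q10} | {q5,q12} | {q2} | {q0,q1} | {q7} | {q9} | {q6} | {q13} — 8 equivalence classes.
q12 and q5 lie in the same block of the stable partition, so they are equivalent — no string distinguishes them.

Yes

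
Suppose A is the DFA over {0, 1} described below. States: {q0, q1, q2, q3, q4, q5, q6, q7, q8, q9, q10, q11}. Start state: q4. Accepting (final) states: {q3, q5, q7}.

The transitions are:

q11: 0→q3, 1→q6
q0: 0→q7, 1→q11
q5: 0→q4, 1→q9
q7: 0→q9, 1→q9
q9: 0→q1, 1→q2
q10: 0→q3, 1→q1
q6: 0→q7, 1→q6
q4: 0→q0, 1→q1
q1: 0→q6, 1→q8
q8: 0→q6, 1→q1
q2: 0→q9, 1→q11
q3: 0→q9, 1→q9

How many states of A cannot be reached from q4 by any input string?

2

Starting at q4 and following transitions, the reachable set is {q0, q1, q2, q3, q4, q6, q7, q8, q9, q11}. That leaves q5, q10 unreachable — 2 in total.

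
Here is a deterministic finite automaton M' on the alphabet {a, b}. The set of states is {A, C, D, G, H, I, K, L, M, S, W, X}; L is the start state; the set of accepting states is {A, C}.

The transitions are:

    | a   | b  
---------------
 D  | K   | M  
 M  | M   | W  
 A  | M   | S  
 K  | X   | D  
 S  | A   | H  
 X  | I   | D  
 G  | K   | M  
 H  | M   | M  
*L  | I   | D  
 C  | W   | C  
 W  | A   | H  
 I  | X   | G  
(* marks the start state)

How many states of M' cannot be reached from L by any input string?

1

No path from L leads to C; the other 11 states are all reachable.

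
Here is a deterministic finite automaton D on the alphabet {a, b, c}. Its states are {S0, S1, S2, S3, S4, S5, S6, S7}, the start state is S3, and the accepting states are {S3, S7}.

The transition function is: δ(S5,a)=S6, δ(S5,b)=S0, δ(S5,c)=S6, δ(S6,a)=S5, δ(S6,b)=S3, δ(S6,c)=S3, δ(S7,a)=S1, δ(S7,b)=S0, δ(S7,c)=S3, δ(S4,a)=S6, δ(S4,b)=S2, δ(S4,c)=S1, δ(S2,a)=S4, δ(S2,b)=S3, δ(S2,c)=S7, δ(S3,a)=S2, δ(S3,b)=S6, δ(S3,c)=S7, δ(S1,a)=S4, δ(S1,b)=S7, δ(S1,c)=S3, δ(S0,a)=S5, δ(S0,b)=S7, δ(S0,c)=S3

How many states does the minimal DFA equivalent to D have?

Initial partition by acceptance: {S3,S7} | {S0,S1,S2,S4,S5,S6}.
On input b, block {S0,S1,S2,S4,S5,S6} splits into {S0,S1,S2,S6} and {S4,S5}.
No further refinement is possible. Final partition (3 blocks): {S3,S7} | {S0,S1,S2,S6} | {S4,S5}.

3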